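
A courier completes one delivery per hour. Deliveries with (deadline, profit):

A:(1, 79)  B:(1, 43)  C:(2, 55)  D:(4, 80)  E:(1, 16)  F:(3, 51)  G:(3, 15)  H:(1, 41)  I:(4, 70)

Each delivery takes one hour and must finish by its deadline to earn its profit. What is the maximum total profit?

284

Sort by profit descending; place each in the latest free slot ≤ its deadline.
Profit order: D=80 A=79 I=70 C=55 F=51 B=43 H=41 E=16 G=15
Assign: D→slot 4, A→slot 1, I→slot 3, C→slot 2, F skipped, B skipped, H skipped, E skipped, G skipped.
Slots: [1:A] [2:C] [3:I] [4:D]
Profit = 79 + 55 + 70 + 80 = 284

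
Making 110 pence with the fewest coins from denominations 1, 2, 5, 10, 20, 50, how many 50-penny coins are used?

2

Use the largest denomination that fits, subtract, and repeat.
110 = 2×50 + 1×10
Count of 50: 2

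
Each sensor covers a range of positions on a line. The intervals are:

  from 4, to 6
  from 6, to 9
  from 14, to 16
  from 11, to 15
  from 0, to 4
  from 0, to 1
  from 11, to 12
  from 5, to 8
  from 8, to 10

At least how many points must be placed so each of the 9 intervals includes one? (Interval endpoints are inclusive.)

Sort by right endpoint; whenever an interval is uncovered, place a point at its right end.
By right end: [0,1]  [0,4]  [4,6]  [5,8]  [6,9]  [8,10]  [11,12]  [11,15]  [14,16]
[0,1] uncovered → point at 1; [4,6] uncovered → point at 6; [8,10] uncovered → point at 10; [11,12] uncovered → point at 12; [14,16] uncovered → point at 16.
Points: 1, 6, 10, 12, 16 (5 total).

5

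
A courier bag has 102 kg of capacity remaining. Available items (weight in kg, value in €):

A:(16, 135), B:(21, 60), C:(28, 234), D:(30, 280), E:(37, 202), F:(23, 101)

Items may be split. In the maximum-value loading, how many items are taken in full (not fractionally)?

Order: D (280/30=9.33) > A (135/16=8.44) > C (234/28=8.36) > E (202/37=5.46) > F (101/23=4.39) > B (60/21=2.86)
Fill: take D (30 @ 280) → take A (16 @ 135) → take C (28 @ 234) → take 28/37 of E → 152.86; 102/102 used.
3 item(s) taken whole; one partial (take 28/37 of E).

3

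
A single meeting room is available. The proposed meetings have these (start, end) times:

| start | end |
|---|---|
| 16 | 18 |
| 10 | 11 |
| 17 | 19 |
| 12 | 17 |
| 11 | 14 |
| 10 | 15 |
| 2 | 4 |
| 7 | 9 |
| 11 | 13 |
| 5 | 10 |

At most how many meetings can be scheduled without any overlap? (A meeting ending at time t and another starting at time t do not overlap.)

By end time: (2,4), (7,9), (5,10), (10,11), (11,13), (11,14), (10,15), (12,17), (16,18), (17,19).
Pick (2,4); next start ≥ 4 → (7,9); next start ≥ 9 → (10,11); next start ≥ 11 → (11,13); next start ≥ 13 → (16,18).
Selected 5 meetings.

5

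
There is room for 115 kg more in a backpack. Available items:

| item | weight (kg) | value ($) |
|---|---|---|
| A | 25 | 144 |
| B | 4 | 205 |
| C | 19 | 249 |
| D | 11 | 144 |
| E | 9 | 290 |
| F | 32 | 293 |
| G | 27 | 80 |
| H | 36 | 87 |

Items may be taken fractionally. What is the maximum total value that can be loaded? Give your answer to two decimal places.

Greedy by value/weight ratio, highest first.
Order: B (205/4=51.25) > E (290/9=32.22) > C (249/19=13.11) > D (144/11=13.09) > F (293/32=9.16) > A (144/25=5.76) > G (80/27=2.96) > H (87/36=2.42)
Fill: take B (4 @ 205) → take E (9 @ 290) → take C (19 @ 249) → take D (11 @ 144) → take F (32 @ 293) → take A (25 @ 144) → take 15/27 of G → 44.44; 115/115 used.
Total value = 1369.44

1369.44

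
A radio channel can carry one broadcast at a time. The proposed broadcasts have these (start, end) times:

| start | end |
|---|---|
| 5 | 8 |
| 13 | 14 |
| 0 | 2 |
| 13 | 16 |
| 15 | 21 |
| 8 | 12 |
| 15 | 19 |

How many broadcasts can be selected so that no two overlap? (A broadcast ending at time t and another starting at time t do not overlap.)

Greedy by earliest finish: after sorting by end time, pick each interval compatible with the last pick.
By end time: (0,2), (5,8), (8,12), (13,14), (13,16), (15,19), (15,21).
Pick (0,2); next start ≥ 2 → (5,8); next start ≥ 8 → (8,12); next start ≥ 12 → (13,14); next start ≥ 14 → (15,19).
Selected 5 broadcasts.

5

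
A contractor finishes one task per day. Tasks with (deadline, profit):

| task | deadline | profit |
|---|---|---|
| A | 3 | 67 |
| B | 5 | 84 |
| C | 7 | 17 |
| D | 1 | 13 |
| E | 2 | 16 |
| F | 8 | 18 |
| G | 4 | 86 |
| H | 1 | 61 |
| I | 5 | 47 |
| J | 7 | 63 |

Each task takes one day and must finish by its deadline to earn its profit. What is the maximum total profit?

Sort by profit descending; place each in the latest free slot ≤ its deadline.
Profit order: G=86 B=84 A=67 J=63 H=61 I=47 F=18 C=17 E=16 D=13
Assign: G→slot 4, B→slot 5, A→slot 3, J→slot 7, H→slot 1, I→slot 2, F→slot 8, C→slot 6, E skipped, D skipped.
Slots: [1:H] [2:I] [3:A] [4:G] [5:B] [6:C] [7:J] [8:F]
Profit = 61 + 47 + 67 + 86 + 84 + 17 + 63 + 18 = 443

443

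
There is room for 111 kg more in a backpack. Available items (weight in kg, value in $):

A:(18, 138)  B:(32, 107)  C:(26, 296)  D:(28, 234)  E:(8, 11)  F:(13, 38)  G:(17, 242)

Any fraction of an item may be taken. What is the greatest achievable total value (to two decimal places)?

Sort by value per unit weight and fill in that order.
Ratios (sorted): G 14.24, C 11.38, D 8.36, A 7.67, B 3.34, F 2.92, E 1.38
take G (17 @ 242); take C (26 @ 296); take D (28 @ 234); take A (18 @ 138); take 22/32 of B → 73.56. Capacity used 111/111.
Total value = 983.56

983.56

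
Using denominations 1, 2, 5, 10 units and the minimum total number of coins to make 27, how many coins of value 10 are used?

2

Greedy: take as many of the largest coin as possible, then repeat with the remainder.
27 = 2×10 + 1×5 + 1×2
Count of 10: 2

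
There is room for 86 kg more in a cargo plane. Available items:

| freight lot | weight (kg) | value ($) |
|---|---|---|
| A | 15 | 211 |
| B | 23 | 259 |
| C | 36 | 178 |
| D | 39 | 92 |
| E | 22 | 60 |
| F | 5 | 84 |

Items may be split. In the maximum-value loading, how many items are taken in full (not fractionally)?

Ratios (sorted): F 16.80, A 14.07, B 11.26, C 4.94, E 2.73, D 2.36
take F (5 @ 84); take A (15 @ 211); take B (23 @ 259); take C (36 @ 178); take 7/22 of E → 19.09. Capacity used 86/86.
4 item(s) taken whole; one partial (take 7/22 of E).

4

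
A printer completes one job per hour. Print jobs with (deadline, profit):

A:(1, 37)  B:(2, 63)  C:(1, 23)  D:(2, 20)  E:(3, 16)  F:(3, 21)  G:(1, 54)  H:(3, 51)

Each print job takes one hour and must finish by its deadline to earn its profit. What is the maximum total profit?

168

Take jobs in profit order; each goes to the latest open slot no later than its deadline.
By profit: B(d2,63), G(d1,54), H(d3,51), A(d1,37), C(d1,23), F(d3,21), D(d2,20), E(d3,16)
B→slot 2; G→slot 1; H→slot 3; A skipped; C skipped; F skipped; D skipped; E skipped.
Profit = 54 + 63 + 51 = 168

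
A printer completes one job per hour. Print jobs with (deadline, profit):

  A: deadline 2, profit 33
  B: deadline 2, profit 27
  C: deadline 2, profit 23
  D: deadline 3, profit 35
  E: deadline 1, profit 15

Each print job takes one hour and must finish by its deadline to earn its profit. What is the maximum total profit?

95

By profit: D(d3,35), A(d2,33), B(d2,27), C(d2,23), E(d1,15)
D→slot 3; A→slot 2; B→slot 1; C skipped; E skipped.
Profit = 27 + 33 + 35 = 95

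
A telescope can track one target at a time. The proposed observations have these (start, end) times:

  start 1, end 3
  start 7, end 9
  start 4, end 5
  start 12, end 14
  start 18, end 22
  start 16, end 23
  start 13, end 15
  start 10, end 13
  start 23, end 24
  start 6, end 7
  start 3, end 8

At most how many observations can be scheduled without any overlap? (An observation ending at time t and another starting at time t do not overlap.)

8

Greedy by earliest finish: after sorting by end time, pick each interval compatible with the last pick.
By end time: (1,3), (4,5), (6,7), (3,8), (7,9), (10,13), (12,14), (13,15), (18,22), (16,23), (23,24).
Pick (1,3); next start ≥ 3 → (4,5); next start ≥ 5 → (6,7); next start ≥ 7 → (7,9); next start ≥ 9 → (10,13); next start ≥ 13 → (13,15); next start ≥ 15 → (18,22); next start ≥ 22 → (23,24).
Selected 8 observations.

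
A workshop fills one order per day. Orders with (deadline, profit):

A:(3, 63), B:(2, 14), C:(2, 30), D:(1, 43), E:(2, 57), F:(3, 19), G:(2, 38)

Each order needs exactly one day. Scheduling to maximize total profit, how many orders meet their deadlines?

3

Take jobs in profit order; each goes to the latest open slot no later than its deadline.
Profit order: A=63 E=57 D=43 G=38 C=30 F=19 B=14
Assign: A→slot 3, E→slot 2, D→slot 1, G skipped, C skipped, F skipped, B skipped.
Slots: [1:D] [2:E] [3:A]
3 of 7 scheduled.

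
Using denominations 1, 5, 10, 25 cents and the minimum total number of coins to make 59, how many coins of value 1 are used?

Greedy: take as many of the largest coin as possible, then repeat with the remainder.
59 − 2×25→9 − 1×5→4 − 4×1→0
Count of 1: 4

4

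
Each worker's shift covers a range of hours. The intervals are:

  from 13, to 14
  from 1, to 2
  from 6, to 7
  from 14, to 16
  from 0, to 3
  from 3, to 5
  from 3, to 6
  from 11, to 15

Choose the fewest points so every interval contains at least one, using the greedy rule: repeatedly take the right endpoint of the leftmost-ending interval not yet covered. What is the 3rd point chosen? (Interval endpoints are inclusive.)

Sort by right endpoint; whenever an interval is uncovered, place a point at its right end.
Sorted: [1,2] [0,3] [3,5] [3,6] [6,7] [13,14] [11,15] [14,16]
{[1,2],[0,3]} hit by 2; {[3,5],[3,6]} hit by 5; {[6,7]} hit by 7; {[13,14],[11,15],[14,16]} hit by 14.
Points: 2, 5, 7, 14 (4 total).

7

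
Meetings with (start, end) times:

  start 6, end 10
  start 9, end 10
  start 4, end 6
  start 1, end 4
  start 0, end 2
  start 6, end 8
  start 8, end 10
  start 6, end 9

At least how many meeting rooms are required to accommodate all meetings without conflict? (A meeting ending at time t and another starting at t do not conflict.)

The answer is the maximum number of intervals overlapping at any instant.
starts: [0, 1, 4, 6, 6, 6, 8, 9]
ends:   [2, 4, 6, 8, 9, 10, 10, 10]
s0→1 s1→2 e2→1 e4→0 s4→1 e6→0 s6→1 s6→2 s6→3  — peak 3.

3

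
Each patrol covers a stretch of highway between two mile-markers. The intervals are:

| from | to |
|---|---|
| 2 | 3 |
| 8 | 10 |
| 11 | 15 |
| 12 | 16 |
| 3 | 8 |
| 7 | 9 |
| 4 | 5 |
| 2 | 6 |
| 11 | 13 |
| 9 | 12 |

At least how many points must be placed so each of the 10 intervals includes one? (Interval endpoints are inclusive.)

4

Sorted: [2,3] [4,5] [2,6] [3,8] [7,9] [8,10] [9,12] [11,13] [11,15] [12,16]
{[2,3]} hit by 3; {[4,5],[2,6],[3,8]} hit by 5; {[7,9],[8,10],[9,12]} hit by 9; {[11,13],[11,15],[12,16]} hit by 13.
Points: 3, 5, 9, 13 (4 total).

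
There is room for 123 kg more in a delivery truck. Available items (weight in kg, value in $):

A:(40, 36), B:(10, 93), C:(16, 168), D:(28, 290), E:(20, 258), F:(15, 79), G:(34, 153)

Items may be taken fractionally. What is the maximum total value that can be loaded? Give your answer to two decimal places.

1041.00

Greedy by value/weight ratio, highest first.
Order: E (258/20=12.90) > C (168/16=10.50) > D (290/28=10.36) > B (93/10=9.30) > F (79/15=5.27) > G (153/34=4.50) > A (36/40=0.90)
Fill: take E (20 @ 258) → take C (16 @ 168) → take D (28 @ 290) → take B (10 @ 93) → take F (15 @ 79) → take G (34 @ 153); 123/123 used.
Total value = 1041.00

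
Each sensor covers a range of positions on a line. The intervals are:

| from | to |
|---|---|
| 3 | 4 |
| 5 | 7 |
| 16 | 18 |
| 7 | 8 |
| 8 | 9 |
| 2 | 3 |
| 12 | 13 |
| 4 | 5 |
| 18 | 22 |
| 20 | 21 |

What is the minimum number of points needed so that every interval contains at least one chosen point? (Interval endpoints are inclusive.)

By right end: [2,3]  [3,4]  [4,5]  [5,7]  [7,8]  [8,9]  [12,13]  [16,18]  [20,21]  [18,22]
[2,3] uncovered → point at 3; [4,5] uncovered → point at 5; [7,8] uncovered → point at 8; [12,13] uncovered → point at 13; [16,18] uncovered → point at 18; [20,21] uncovered → point at 21.
Points: 3, 5, 8, 13, 18, 21 (6 total).

6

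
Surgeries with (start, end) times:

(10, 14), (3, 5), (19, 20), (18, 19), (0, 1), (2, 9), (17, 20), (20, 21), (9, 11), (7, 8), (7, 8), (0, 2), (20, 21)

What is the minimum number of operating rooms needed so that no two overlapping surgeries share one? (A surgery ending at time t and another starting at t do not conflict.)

starts: [0, 0, 2, 3, 7, 7, 9, 10, 17, 18, 19, 20, 20]
ends:   [1, 2, 5, 8, 8, 9, 11, 14, 19, 20, 20, 21, 21]
s0→1 s0→2 e1→1 e2→0 s2→1 s3→2 e5→1 s7→2 s7→3  — peak 3.

3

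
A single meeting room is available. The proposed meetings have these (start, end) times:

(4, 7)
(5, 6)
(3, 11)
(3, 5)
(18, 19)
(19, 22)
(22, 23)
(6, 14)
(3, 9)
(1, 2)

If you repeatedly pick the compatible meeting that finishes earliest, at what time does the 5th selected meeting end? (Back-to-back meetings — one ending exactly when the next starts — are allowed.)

Sorted by end: (1,2)  (3,5)  (5,6)  (4,7)  (3,9)  (3,11)  (6,14)  (18,19)  (19,22)  (22,23)
take (1,2); take (3,5); take (5,6); take (6,14); take (18,19); take (19,22); take (22,23).
Selected: (1,2) (3,5) (5,6) (6,14) (18,19) (19,22) (22,23)

19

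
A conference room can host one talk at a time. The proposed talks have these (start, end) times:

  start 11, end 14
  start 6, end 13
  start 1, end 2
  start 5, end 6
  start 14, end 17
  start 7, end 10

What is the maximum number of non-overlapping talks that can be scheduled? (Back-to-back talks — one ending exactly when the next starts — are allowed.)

5

Order by finish time; keep every interval that doesn't clash with the previous kept one.
By end time: (1,2), (5,6), (7,10), (6,13), (11,14), (14,17).
Pick (1,2); next start ≥ 2 → (5,6); next start ≥ 6 → (7,10); next start ≥ 10 → (11,14); next start ≥ 14 → (14,17).
Selected 5 talks.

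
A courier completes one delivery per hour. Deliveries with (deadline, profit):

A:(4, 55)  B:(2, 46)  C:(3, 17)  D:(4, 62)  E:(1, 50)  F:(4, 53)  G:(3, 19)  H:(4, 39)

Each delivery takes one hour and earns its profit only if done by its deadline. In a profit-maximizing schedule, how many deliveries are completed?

By profit: D(d4,62), A(d4,55), F(d4,53), E(d1,50), B(d2,46), H(d4,39), G(d3,19), C(d3,17)
D→slot 4; A→slot 3; F→slot 2; E→slot 1; B skipped; H skipped; G skipped; C skipped.
4 of 8 scheduled.

4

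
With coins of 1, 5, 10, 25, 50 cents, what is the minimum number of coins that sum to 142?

Greedy: take as many of the largest coin as possible, then repeat with the remainder.
142 = 2×50 + 1×25 + 1×10 + 1×5 + 2×1
Total coins = 2 + 1 + 1 + 1 + 2 = 7

7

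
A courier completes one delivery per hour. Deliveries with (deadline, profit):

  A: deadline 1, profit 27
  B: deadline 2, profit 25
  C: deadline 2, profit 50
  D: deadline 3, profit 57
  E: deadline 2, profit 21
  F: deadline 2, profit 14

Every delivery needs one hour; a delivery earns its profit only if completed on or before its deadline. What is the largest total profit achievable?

134

Profit order: D=57 C=50 A=27 B=25 E=21 F=14
Assign: D→slot 3, C→slot 2, A→slot 1, B skipped, E skipped, F skipped.
Slots: [1:A] [2:C] [3:D]
Profit = 27 + 50 + 57 = 134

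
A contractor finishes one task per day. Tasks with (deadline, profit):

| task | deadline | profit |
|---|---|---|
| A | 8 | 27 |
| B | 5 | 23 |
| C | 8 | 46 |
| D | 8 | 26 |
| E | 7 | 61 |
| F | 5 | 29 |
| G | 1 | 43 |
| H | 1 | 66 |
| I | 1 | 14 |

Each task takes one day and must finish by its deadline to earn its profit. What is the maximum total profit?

278

Sort by profit descending; place each in the latest free slot ≤ its deadline.
By profit: H(d1,66), E(d7,61), C(d8,46), G(d1,43), F(d5,29), A(d8,27), D(d8,26), B(d5,23), I(d1,14)
H→slot 1; E→slot 7; C→slot 8; G skipped; F→slot 5; A→slot 6; D→slot 4; B→slot 3; I skipped.
Profit = 66 + 23 + 26 + 29 + 27 + 61 + 46 = 278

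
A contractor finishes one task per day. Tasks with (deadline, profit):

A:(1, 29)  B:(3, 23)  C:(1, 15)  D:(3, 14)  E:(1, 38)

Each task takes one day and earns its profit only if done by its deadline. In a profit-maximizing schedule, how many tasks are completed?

3

Take jobs in profit order; each goes to the latest open slot no later than its deadline.
By profit: E(d1,38), A(d1,29), B(d3,23), C(d1,15), D(d3,14)
E→slot 1; A skipped; B→slot 3; C skipped; D→slot 2.
3 of 5 scheduled.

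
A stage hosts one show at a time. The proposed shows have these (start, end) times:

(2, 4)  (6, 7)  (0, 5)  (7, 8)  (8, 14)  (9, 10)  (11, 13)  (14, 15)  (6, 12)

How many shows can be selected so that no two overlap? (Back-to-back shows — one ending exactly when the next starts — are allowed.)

Order by finish time; keep every interval that doesn't clash with the previous kept one.
Sorted by end: (2,4)  (0,5)  (6,7)  (7,8)  (9,10)  (6,12)  (11,13)  (8,14)  (14,15)
take (2,4); skip (0,5); take (6,7); take (7,8); take (9,10); skip (6,12); take (11,13); take (14,15).
Selected 6 shows.

6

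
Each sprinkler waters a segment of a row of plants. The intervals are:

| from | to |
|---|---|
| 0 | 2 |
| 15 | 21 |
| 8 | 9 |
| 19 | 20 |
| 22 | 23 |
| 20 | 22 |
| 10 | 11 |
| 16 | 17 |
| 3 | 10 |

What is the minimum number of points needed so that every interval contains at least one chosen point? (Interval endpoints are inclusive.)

6

Process intervals by earliest right end; each time one isn't hit yet, stab at its right endpoint.
By right end: [0,2]  [8,9]  [3,10]  [10,11]  [16,17]  [19,20]  [15,21]  [20,22]  [22,23]
[0,2] uncovered → point at 2; [8,9] uncovered → point at 9; [10,11] uncovered → point at 11; [16,17] uncovered → point at 17; [19,20] uncovered → point at 20; [22,23] uncovered → point at 23.
Points: 2, 9, 11, 17, 20, 23 (6 total).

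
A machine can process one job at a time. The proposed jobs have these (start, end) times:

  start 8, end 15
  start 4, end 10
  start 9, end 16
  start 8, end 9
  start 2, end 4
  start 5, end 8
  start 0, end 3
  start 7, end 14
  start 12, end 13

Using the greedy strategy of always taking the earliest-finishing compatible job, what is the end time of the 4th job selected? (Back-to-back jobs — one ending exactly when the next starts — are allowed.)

Greedy by earliest finish: after sorting by end time, pick each interval compatible with the last pick.
Sorted by end: (0,3)  (2,4)  (5,8)  (8,9)  (4,10)  (12,13)  (7,14)  (8,15)  (9,16)
take (0,3); skip (2,4); take (5,8); take (8,9); skip (4,10); take (12,13); skip (7,14).
Selected: (0,3) (5,8) (8,9) (12,13)

13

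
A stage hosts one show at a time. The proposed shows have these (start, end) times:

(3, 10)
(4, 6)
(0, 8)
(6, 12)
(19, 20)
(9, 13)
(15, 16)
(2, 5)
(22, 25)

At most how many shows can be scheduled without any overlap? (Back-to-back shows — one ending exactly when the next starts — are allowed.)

By end time: (2,5), (4,6), (0,8), (3,10), (6,12), (9,13), (15,16), (19,20), (22,25).
Pick (2,5); next start ≥ 5 → (6,12); next start ≥ 12 → (15,16); next start ≥ 16 → (19,20); next start ≥ 20 → (22,25).
Selected 5 shows.

5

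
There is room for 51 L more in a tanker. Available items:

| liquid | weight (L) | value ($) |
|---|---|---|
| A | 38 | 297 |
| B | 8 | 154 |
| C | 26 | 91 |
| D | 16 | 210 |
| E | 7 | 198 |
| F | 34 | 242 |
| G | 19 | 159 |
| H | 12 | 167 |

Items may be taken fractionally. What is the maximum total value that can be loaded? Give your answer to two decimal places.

795.95

Sort by value per unit weight and fill in that order.
Ratios (sorted): E 28.29, B 19.25, H 13.92, D 13.12, G 8.37, A 7.82, F 7.12, C 3.50
take E (7 @ 198); take B (8 @ 154); take H (12 @ 167); take D (16 @ 210); take 8/19 of G → 66.95. Capacity used 51/51.
Total value = 795.95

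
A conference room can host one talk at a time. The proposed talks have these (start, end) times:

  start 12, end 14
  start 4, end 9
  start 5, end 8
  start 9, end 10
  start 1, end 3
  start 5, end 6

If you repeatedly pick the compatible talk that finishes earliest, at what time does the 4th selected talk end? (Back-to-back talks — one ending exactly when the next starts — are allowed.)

By end time: (1,3), (5,6), (5,8), (4,9), (9,10), (12,14).
Pick (1,3); next start ≥ 3 → (5,6); next start ≥ 6 → (9,10); next start ≥ 10 → (12,14).
Selected: (1,3) (5,6) (9,10) (12,14)

14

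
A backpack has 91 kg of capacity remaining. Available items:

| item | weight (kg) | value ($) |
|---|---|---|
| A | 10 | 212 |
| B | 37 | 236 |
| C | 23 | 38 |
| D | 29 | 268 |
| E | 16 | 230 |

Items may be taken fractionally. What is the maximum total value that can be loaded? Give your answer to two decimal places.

939.62

Greedy by value/weight ratio, highest first.
Order: A (212/10=21.20) > E (230/16=14.38) > D (268/29=9.24) > B (236/37=6.38) > C (38/23=1.65)
Fill: take A (10 @ 212) → take E (16 @ 230) → take D (29 @ 268) → take 36/37 of B → 229.62; 91/91 used.
Total value = 939.62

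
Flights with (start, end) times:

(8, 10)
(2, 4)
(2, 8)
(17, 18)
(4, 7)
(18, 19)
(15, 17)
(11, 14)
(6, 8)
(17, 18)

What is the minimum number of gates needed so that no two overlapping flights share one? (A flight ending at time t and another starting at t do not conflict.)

3

The answer is the maximum number of intervals overlapping at any instant.
starts: [2, 2, 4, 6, 8, 11, 15, 17, 17, 18]
ends:   [4, 7, 8, 8, 10, 14, 17, 18, 18, 19]
s2→1 s2→2 e4→1 s4→2 s6→3  — peak 3.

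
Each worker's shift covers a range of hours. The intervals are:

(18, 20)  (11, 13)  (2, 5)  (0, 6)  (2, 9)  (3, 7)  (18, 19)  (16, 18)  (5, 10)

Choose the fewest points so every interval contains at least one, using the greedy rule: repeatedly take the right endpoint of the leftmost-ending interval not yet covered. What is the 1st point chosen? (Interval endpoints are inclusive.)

5

Sort by right endpoint; whenever an interval is uncovered, place a point at its right end.
By right end: [2,5]  [0,6]  [3,7]  [2,9]  [5,10]  [11,13]  [16,18]  [18,19]  [18,20]
[2,5] uncovered → point at 5; [11,13] uncovered → point at 13; [16,18] uncovered → point at 18.
Points: 5, 13, 18 (3 total).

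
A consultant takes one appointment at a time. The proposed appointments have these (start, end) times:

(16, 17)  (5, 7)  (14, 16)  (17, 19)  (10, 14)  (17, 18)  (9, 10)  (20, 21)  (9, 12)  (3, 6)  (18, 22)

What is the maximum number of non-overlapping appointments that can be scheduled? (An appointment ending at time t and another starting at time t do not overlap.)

7

Sorted by end: (3,6)  (5,7)  (9,10)  (9,12)  (10,14)  (14,16)  (16,17)  (17,18)  (17,19)  (20,21)  (18,22)
take (3,6); skip (5,7); take (9,10); skip (9,12); take (10,14); take (14,16); take (16,17); take (17,18); take (20,21).
Selected 7 appointments.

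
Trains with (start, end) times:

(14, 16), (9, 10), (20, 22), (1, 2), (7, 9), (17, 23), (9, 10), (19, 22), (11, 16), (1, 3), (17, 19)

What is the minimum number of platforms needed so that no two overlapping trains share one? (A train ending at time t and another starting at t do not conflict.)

Events (time:±→running): 1:+→1 1:+→2 2:-→1 3:-→0 7:+→1 9:-→0 9:+→1 9:+→2 10:-→1 10:-→0 11:+→1 14:+→2 16:-→1 16:-→0 17:+→1 17:+→2 19:-→1 19:+→2 20:+→3 … peak 3.

3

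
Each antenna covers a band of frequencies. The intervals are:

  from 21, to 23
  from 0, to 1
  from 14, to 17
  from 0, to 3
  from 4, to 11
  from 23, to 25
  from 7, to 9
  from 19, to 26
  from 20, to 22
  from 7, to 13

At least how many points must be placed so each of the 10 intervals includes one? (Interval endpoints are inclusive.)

5

Process intervals by earliest right end; each time one isn't hit yet, stab at its right endpoint.
By right end: [0,1]  [0,3]  [7,9]  [4,11]  [7,13]  [14,17]  [20,22]  [21,23]  [23,25]  [19,26]
[0,1] uncovered → point at 1; [7,9] uncovered → point at 9; [14,17] uncovered → point at 17; [20,22] uncovered → point at 22; [23,25] uncovered → point at 25.
Points: 1, 9, 17, 22, 25 (5 total).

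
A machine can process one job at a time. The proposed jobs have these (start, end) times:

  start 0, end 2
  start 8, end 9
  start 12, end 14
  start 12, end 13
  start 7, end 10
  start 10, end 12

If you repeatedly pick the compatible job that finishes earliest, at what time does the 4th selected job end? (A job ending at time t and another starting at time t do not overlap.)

13

Order by finish time; keep every interval that doesn't clash with the previous kept one.
By end time: (0,2), (8,9), (7,10), (10,12), (12,13), (12,14).
Pick (0,2); next start ≥ 2 → (8,9); next start ≥ 9 → (10,12); next start ≥ 12 → (12,13).
Selected: (0,2) (8,9) (10,12) (12,13)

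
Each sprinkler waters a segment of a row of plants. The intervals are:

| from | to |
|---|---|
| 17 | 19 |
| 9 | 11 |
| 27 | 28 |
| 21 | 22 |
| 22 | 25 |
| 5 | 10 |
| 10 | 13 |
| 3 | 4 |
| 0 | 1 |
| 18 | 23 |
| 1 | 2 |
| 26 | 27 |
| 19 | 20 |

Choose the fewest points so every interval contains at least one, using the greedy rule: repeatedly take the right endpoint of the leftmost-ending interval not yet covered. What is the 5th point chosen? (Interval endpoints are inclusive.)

Sorted: [0,1] [1,2] [3,4] [5,10] [9,11] [10,13] [17,19] [19,20] [21,22] [18,23] [22,25] [26,27] [27,28]
{[0,1],[1,2]} hit by 1; {[3,4]} hit by 4; {[5,10],[9,11],[10,13]} hit by 10; {[17,19],[19,20]} hit by 19; {[21,22],[18,23],[22,25]} hit by 22; {[26,27],[27,28]} hit by 27.
Points: 1, 4, 10, 19, 22, 27 (6 total).

22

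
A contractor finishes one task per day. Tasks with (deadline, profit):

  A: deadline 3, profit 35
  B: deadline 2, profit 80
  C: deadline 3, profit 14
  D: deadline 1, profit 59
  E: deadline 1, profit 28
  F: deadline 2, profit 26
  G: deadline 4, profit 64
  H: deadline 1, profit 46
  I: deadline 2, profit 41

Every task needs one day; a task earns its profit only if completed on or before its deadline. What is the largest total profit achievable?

238

Profit order: B=80 G=64 D=59 H=46 I=41 A=35 E=28 F=26 C=14
Assign: B→slot 2, G→slot 4, D→slot 1, H skipped, I skipped, A→slot 3, E skipped, F skipped, C skipped.
Slots: [1:D] [2:B] [3:A] [4:G]
Profit = 59 + 80 + 35 + 64 = 238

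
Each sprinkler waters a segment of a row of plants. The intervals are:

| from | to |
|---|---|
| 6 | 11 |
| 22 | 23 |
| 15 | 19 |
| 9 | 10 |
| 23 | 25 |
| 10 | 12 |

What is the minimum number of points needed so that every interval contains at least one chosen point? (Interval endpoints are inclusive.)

Sorted: [9,10] [6,11] [10,12] [15,19] [22,23] [23,25]
{[9,10],[6,11],[10,12]} hit by 10; {[15,19]} hit by 19; {[22,23],[23,25]} hit by 23.
Points: 10, 19, 23 (3 total).

3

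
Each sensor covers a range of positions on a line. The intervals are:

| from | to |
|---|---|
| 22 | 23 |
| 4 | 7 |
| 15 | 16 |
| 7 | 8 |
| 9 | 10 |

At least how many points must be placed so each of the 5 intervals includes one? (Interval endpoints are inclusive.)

4

Sort by right endpoint; whenever an interval is uncovered, place a point at its right end.
Sorted: [4,7] [7,8] [9,10] [15,16] [22,23]
{[4,7],[7,8]} hit by 7; {[9,10]} hit by 10; {[15,16]} hit by 16; {[22,23]} hit by 23.
Points: 7, 10, 16, 23 (4 total).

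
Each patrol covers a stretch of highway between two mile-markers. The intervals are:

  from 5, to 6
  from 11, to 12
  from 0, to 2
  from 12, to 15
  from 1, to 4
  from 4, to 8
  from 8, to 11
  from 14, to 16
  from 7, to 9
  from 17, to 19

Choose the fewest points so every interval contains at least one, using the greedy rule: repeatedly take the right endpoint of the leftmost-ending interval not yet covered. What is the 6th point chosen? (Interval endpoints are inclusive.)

19

Sorted: [0,2] [1,4] [5,6] [4,8] [7,9] [8,11] [11,12] [12,15] [14,16] [17,19]
{[0,2],[1,4]} hit by 2; {[5,6],[4,8]} hit by 6; {[7,9],[8,11]} hit by 9; {[11,12],[12,15]} hit by 12; {[14,16]} hit by 16; {[17,19]} hit by 19.
Points: 2, 6, 9, 12, 16, 19 (6 total).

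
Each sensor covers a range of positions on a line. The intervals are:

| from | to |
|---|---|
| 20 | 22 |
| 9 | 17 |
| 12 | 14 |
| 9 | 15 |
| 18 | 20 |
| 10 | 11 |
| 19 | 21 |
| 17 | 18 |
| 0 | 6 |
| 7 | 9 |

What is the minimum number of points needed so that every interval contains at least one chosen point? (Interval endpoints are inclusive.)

6

Sorted: [0,6] [7,9] [10,11] [12,14] [9,15] [9,17] [17,18] [18,20] [19,21] [20,22]
{[0,6]} hit by 6; {[7,9]} hit by 9; {[10,11]} hit by 11; {[12,14],[9,15],[9,17]} hit by 14; {[17,18],[18,20]} hit by 18; {[19,21],[20,22]} hit by 21.
Points: 6, 9, 11, 14, 18, 21 (6 total).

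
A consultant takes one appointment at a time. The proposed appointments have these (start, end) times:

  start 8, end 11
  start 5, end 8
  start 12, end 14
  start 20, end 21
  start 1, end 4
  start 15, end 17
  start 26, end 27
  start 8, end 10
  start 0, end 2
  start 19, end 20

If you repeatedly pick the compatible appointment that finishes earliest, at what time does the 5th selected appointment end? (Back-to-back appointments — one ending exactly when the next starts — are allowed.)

Greedy by earliest finish: after sorting by end time, pick each interval compatible with the last pick.
By end time: (0,2), (1,4), (5,8), (8,10), (8,11), (12,14), (15,17), (19,20), (20,21), (26,27).
Pick (0,2); next start ≥ 2 → (5,8); next start ≥ 8 → (8,10); next start ≥ 10 → (12,14); next start ≥ 14 → (15,17); next start ≥ 17 → (19,20); next start ≥ 20 → (20,21); next start ≥ 21 → (26,27).
Selected: (0,2) (5,8) (8,10) (12,14) (15,17) (19,20) (20,21) (26,27)

17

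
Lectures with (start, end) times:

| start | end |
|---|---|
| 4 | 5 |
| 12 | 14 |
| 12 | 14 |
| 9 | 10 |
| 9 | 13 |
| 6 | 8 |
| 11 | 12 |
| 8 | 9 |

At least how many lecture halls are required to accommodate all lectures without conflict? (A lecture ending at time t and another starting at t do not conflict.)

3

Events (time:±→running): 4:+→1 5:-→0 6:+→1 8:-→0 8:+→1 9:-→0 9:+→1 9:+→2 10:-→1 11:+→2 12:-→1 12:+→2 12:+→3 … peak 3.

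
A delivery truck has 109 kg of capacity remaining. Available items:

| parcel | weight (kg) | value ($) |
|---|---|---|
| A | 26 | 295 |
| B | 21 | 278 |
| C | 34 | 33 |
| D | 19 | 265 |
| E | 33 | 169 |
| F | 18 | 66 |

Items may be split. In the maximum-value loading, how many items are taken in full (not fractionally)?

4

Sort by value per unit weight and fill in that order.
Order: D (265/19=13.95) > B (278/21=13.24) > A (295/26=11.35) > E (169/33=5.12) > F (66/18=3.67) > C (33/34=0.97)
Fill: take D (19 @ 265) → take B (21 @ 278) → take A (26 @ 295) → take E (33 @ 169) → take 10/18 of F → 36.67; 109/109 used.
4 item(s) taken whole; one partial (take 10/18 of F).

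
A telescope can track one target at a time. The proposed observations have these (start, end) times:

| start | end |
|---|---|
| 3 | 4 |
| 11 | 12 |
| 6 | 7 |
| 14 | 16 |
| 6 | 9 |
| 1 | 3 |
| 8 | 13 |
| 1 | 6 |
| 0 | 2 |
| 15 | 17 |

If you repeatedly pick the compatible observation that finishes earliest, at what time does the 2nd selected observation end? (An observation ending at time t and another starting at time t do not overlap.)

4

By end time: (0,2), (1,3), (3,4), (1,6), (6,7), (6,9), (11,12), (8,13), (14,16), (15,17).
Pick (0,2); next start ≥ 2 → (3,4); next start ≥ 4 → (6,7); next start ≥ 7 → (11,12); next start ≥ 12 → (14,16).
Selected: (0,2) (3,4) (6,7) (11,12) (14,16)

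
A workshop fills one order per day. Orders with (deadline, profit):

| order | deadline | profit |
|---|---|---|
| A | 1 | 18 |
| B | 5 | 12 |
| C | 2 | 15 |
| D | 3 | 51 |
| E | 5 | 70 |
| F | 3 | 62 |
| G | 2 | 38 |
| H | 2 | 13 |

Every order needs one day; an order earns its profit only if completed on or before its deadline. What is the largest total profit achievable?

233

Sort by profit descending; place each in the latest free slot ≤ its deadline.
By profit: E(d5,70), F(d3,62), D(d3,51), G(d2,38), A(d1,18), C(d2,15), H(d2,13), B(d5,12)
E→slot 5; F→slot 3; D→slot 2; G→slot 1; A skipped; C skipped; H skipped; B→slot 4.
Profit = 38 + 51 + 62 + 12 + 70 = 233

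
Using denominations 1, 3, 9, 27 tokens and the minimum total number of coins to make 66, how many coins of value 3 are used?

1

Use the largest denomination that fits, subtract, and repeat.
66 − 2×27→12 − 1×9→3 − 1×3→0
Count of 3: 1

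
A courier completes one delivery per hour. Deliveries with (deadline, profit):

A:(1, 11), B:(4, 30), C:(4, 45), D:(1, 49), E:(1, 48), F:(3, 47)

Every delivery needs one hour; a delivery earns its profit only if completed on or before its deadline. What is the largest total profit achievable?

Sort by profit descending; place each in the latest free slot ≤ its deadline.
Profit order: D=49 E=48 F=47 C=45 B=30 A=11
Assign: D→slot 1, E skipped, F→slot 3, C→slot 4, B→slot 2, A skipped.
Slots: [1:D] [2:B] [3:F] [4:C]
Profit = 49 + 30 + 47 + 45 = 171

171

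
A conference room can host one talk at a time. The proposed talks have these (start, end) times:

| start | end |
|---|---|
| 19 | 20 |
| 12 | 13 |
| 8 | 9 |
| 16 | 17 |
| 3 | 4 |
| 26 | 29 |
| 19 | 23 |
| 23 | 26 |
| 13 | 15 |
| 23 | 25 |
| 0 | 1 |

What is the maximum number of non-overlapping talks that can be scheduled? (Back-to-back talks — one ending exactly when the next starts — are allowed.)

Order by finish time; keep every interval that doesn't clash with the previous kept one.
By end time: (0,1), (3,4), (8,9), (12,13), (13,15), (16,17), (19,20), (19,23), (23,25), (23,26), (26,29).
Pick (0,1); next start ≥ 1 → (3,4); next start ≥ 4 → (8,9); next start ≥ 9 → (12,13); next start ≥ 13 → (13,15); next start ≥ 15 → (16,17); next start ≥ 17 → (19,20); next start ≥ 20 → (23,25); next start ≥ 25 → (26,29).
Selected 9 talks.

9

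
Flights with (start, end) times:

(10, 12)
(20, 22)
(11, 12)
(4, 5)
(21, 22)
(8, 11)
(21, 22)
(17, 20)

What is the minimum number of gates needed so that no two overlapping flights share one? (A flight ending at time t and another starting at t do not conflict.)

3

Count concurrent intervals with a sweep; the peak is the room count.
Events (time:±→running): 4:+→1 5:-→0 8:+→1 10:+→2 11:-→1 11:+→2 12:-→1 12:-→0 17:+→1 20:-→0 20:+→1 21:+→2 21:+→3 … peak 3.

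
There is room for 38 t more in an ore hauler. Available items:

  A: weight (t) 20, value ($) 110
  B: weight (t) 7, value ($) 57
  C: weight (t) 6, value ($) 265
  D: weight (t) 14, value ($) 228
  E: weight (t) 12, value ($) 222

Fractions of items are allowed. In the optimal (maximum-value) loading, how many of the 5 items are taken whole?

Order: C (265/6=44.17) > E (222/12=18.50) > D (228/14=16.29) > B (57/7=8.14) > A (110/20=5.50)
Fill: take C (6 @ 265) → take E (12 @ 222) → take D (14 @ 228) → take 6/7 of B → 48.86; 38/38 used.
3 item(s) taken whole; one partial (take 6/7 of B).

3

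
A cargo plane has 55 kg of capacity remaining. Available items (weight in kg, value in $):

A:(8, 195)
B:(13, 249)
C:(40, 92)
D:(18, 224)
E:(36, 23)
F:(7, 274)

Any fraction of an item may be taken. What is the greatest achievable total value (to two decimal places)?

Ratios (sorted): F 39.14, A 24.38, B 19.15, D 12.44, C 2.30, E 0.64
take F (7 @ 274); take A (8 @ 195); take B (13 @ 249); take D (18 @ 224); take 9/40 of C → 20.70. Capacity used 55/55.
Total value = 962.70

962.70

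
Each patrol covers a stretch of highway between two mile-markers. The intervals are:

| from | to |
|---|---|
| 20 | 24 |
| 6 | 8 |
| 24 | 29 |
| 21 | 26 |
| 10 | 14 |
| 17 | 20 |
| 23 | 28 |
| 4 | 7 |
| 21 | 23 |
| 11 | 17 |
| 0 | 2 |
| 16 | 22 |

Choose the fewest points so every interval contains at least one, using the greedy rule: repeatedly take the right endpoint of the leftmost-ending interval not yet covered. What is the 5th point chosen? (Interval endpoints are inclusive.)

23

Process intervals by earliest right end; each time one isn't hit yet, stab at its right endpoint.
Sorted: [0,2] [4,7] [6,8] [10,14] [11,17] [17,20] [16,22] [21,23] [20,24] [21,26] [23,28] [24,29]
{[0,2]} hit by 2; {[4,7],[6,8]} hit by 7; {[10,14],[11,17]} hit by 14; {[17,20],[16,22]} hit by 20; {[21,23],[20,24],[21,26],[23,28]} hit by 23; {[24,29]} hit by 29.
Points: 2, 7, 14, 20, 23, 29 (6 total).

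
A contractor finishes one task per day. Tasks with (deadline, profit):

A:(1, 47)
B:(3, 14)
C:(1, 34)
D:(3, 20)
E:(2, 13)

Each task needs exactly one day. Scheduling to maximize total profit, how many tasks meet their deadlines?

3

Profit order: A=47 C=34 D=20 B=14 E=13
Assign: A→slot 1, C skipped, D→slot 3, B→slot 2, E skipped.
Slots: [1:A] [2:B] [3:D]
3 of 5 scheduled.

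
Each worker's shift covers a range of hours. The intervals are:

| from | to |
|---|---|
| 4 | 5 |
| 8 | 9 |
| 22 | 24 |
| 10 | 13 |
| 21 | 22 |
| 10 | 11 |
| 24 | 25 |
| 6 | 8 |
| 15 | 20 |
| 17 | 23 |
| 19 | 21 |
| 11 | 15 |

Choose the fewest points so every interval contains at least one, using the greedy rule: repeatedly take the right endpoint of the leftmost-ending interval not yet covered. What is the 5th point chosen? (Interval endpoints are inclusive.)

22

By right end: [4,5]  [6,8]  [8,9]  [10,11]  [10,13]  [11,15]  [15,20]  [19,21]  [21,22]  [17,23]  [22,24]  [24,25]
[4,5] uncovered → point at 5; [6,8] uncovered → point at 8; [10,11] uncovered → point at 11; [15,20] uncovered → point at 20; [21,22] uncovered → point at 22; [24,25] uncovered → point at 25.
Points: 5, 8, 11, 20, 22, 25 (6 total).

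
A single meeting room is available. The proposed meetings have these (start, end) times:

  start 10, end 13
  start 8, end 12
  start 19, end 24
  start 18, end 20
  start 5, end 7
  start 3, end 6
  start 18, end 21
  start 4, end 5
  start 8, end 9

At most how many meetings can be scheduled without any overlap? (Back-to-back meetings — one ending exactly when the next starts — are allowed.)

By end time: (4,5), (3,6), (5,7), (8,9), (8,12), (10,13), (18,20), (18,21), (19,24).
Pick (4,5); next start ≥ 5 → (5,7); next start ≥ 7 → (8,9); next start ≥ 9 → (10,13); next start ≥ 13 → (18,20).
Selected 5 meetings.

5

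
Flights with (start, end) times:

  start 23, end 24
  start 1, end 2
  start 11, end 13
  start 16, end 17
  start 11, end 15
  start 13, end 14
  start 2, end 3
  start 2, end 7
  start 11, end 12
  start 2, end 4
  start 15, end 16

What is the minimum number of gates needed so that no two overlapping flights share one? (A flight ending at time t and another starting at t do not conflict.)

3

Count concurrent intervals with a sweep; the peak is the room count.
Events (time:±→running): 1:+→1 2:-→0 2:+→1 2:+→2 2:+→3 … peak 3.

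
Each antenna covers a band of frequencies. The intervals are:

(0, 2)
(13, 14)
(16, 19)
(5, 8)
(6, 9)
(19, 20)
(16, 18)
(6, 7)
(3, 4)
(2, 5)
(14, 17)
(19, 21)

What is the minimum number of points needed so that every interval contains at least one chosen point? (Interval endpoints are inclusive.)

6

By right end: [0,2]  [3,4]  [2,5]  [6,7]  [5,8]  [6,9]  [13,14]  [14,17]  [16,18]  [16,19]  [19,20]  [19,21]
[0,2] uncovered → point at 2; [3,4] uncovered → point at 4; [6,7] uncovered → point at 7; [13,14] uncovered → point at 14; [16,18] uncovered → point at 18; [19,20] uncovered → point at 20.
Points: 2, 4, 7, 14, 18, 20 (6 total).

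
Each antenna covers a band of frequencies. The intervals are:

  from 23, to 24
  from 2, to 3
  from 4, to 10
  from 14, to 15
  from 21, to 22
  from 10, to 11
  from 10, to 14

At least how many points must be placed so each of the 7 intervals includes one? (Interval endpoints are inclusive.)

Process intervals by earliest right end; each time one isn't hit yet, stab at its right endpoint.
Sorted: [2,3] [4,10] [10,11] [10,14] [14,15] [21,22] [23,24]
{[2,3]} hit by 3; {[4,10],[10,11],[10,14]} hit by 10; {[14,15]} hit by 15; {[21,22]} hit by 22; {[23,24]} hit by 24.
Points: 3, 10, 15, 22, 24 (5 total).

5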